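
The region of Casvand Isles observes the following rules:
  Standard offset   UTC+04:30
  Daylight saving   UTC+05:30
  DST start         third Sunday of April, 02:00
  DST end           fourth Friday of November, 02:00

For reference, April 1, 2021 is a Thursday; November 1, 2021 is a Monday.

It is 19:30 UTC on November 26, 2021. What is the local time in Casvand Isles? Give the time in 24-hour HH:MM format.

1 April 2021 is a Thursday, so the first Sunday is April 4 and the third is April 18.
1 November 2021 is a Monday, so the first Friday is November 5 and the fourth is November 26.
At the standard offset (UTC+04:30), 19:30 UTC + 4h30m = 00:00 Casvand Isles standard time (rolling into the next day, 27 November 2021).
The standard-time date in Casvand Isles, November 27, 2021, does not fall between 18 April and 26 November, so daylight saving is not in effect and Casvand Isles is at UTC+04:30.
19:30 UTC + 4h30m = 00:00 local (rolling into the next day, 27 November 2021).

00:00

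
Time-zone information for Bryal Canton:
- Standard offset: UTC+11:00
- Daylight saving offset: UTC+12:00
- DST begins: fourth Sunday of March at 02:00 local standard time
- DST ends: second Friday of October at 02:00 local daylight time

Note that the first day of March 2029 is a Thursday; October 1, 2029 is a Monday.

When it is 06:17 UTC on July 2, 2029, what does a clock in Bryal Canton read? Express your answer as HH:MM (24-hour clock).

18:17

1 March 2029 is a Thursday, so the first Sunday is March 4 and the fourth is March 25.
1 October 2029 is a Monday, so the first Friday is October 5 and the second is October 12.
At the standard offset (UTC+11:00), 06:17 UTC + 11h = 17:17 Bryal Canton standard time.
The standard-time date in Bryal Canton, July 2, 2029, falls between 25 March and 12 October, so daylight saving is in effect and Bryal Canton is at UTC+12:00.
06:17 UTC + 12h = 18:17 local.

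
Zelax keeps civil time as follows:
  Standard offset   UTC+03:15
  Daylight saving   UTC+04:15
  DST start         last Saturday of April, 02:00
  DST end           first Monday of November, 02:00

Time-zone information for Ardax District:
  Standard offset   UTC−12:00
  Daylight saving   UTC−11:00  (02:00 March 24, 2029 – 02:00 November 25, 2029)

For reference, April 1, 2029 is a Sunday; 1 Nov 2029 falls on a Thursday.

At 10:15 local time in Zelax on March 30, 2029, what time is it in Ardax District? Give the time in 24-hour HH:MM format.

20:00

1 April 2029 is a Sunday, so Saturdays fall on 7, 14, 21, 28; the last is April 28.
1 November 2029 is a Thursday, so the first Monday is November 5.
Daylight saving runs 28 April – 5 November; March 30, 2029 is outside that window, so Zelax is on standard time at UTC+03:15.
10:15 Zelax − 3h15m = 07:00 UTC.
At the standard offset (UTC−12:00), 07:00 UTC − 12h = 19:00 Ardax District standard time (rolling into the previous day, 29 March 2029).
The standard-time date in Ardax District, March 29, 2029, lies within the daylight-saving period (24 March – 25 November), so Ardax District is on daylight time, UTC−11:00.
07:00 UTC − 11h = 20:00 Ardax District (rolling into the previous day, 29 March 2029).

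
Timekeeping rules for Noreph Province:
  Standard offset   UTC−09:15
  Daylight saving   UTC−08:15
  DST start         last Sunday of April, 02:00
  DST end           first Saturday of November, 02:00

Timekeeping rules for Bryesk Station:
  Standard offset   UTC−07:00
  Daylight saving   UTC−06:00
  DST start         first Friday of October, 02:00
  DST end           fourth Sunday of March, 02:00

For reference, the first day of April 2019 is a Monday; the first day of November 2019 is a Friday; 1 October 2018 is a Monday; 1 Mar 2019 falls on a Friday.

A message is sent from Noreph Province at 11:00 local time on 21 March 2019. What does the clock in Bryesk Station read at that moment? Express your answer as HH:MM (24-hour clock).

1 April 2019 is a Monday, so Sundays fall on 7, 14, 21, 28; the last is April 28.
1 November 2019 is a Friday, so the first Saturday is November 2.
21 March 2019 does not fall between 28 April and 2 November, so daylight saving is not in effect and Noreph Province is at UTC−09:15.
11:00 Noreph Province + 9h15m = 20:15 UTC.
1 October 2018 is a Monday, so the first Friday is October 5.
1 March 2019 is a Friday, so the first Sunday is March 3 and the fourth is March 24.
At the standard offset (UTC−07:00), 20:15 UTC − 7h = 13:15 Bryesk Station standard time.
Daylight saving runs 5 October 2018 – 24 March 2019; the standard-time date in Bryesk Station, 21 March 2019, is inside that window, so Bryesk Station is at UTC−06:00.
20:15 UTC − 6h = 14:15 Bryesk Station.

14:15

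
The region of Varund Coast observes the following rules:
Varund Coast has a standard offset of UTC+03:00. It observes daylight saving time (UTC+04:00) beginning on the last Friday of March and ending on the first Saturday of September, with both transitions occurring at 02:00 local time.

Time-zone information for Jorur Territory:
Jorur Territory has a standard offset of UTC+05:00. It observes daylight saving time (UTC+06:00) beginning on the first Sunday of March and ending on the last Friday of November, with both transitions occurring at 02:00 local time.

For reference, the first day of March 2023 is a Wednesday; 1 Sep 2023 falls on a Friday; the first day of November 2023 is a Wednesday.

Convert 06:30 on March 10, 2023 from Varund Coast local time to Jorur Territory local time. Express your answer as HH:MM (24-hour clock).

09:30

1 March 2023 is a Wednesday, so Fridays fall on 3, 10, 17, 24, 31; the last is March 31.
1 September 2023 is a Friday, so the first Saturday is September 2.
March 10, 2023 does not fall between 31 March and 2 September, so daylight saving is not in effect and Varund Coast is at UTC+03:00.
06:30 Varund Coast − 3h = 03:30 UTC.
1 March 2023 is a Wednesday, so the first Sunday is March 5.
1 November 2023 is a Wednesday, so Fridays fall on 3, 10, 17, 24; the last is November 24.
At the standard offset (UTC+05:00), 03:30 UTC + 5h = 08:30 Jorur Territory standard time.
Daylight saving runs 5 March – 24 November; the standard-time date in Jorur Territory, March 10, 2023, is inside that window, so Jorur Territory is at UTC+06:00.
03:30 UTC + 6h = 09:30 Jorur Territory.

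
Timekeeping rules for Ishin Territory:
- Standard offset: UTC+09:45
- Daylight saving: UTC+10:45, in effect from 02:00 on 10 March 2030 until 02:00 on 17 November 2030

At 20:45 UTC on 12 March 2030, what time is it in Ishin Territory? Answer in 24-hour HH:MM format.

At the standard offset (UTC+09:45), 20:45 UTC + 9h45m = 06:30 Ishin Territory standard time (rolling into the next day, 13 March 2030).
The standard-time date in Ishin Territory, 13 March 2030, falls between 10 March and 17 November, so daylight saving is in effect and Ishin Territory is at UTC+10:45.
20:45 UTC + 10h45m = 07:30 local (rolling into the next day, 13 March 2030).

07:30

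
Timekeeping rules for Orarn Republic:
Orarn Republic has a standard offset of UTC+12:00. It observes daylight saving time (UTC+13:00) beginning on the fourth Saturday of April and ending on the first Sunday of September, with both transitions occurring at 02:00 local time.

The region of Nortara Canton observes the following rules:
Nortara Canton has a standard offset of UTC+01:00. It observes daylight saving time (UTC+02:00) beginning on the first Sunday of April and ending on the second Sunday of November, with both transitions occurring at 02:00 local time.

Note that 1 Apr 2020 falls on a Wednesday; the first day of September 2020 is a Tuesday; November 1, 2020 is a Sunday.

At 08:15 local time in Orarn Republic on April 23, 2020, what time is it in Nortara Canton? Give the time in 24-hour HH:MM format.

1 April 2020 is a Wednesday, so the first Saturday is April 4 and the fourth is April 25.
1 September 2020 is a Tuesday, so the first Sunday is September 6.
Daylight saving runs 25 April – 6 September; April 23, 2020 is outside that window, so Orarn Republic is on standard time at UTC+12:00.
08:15 Orarn Republic − 12h = 20:15 UTC (rolling into the previous day, 22 April 2020).
1 April 2020 is a Wednesday, so the first Sunday is April 5.
1 November 2020 is a Sunday, so the first Sunday is November 1 and the second is November 8.
At the standard offset (UTC+01:00), 20:15 UTC + 1h = 21:15 Nortara Canton standard time.
The standard-time date in Nortara Canton, April 22, 2020, falls between 5 April and 8 November, so daylight saving is in effect and Nortara Canton is at UTC+02:00.
20:15 UTC + 2h = 22:15 Nortara Canton.

22:15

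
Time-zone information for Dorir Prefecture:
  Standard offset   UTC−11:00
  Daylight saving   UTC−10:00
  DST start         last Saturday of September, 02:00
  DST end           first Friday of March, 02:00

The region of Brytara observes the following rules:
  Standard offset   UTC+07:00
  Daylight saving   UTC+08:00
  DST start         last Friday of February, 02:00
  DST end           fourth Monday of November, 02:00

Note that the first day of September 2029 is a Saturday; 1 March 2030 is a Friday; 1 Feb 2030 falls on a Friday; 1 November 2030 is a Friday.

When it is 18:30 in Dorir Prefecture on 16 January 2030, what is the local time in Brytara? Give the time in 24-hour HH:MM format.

1 September 2029 is a Saturday, so Saturdays fall on 1, 8, 15, 22, 29; the last is September 29.
1 March 2030 is a Friday, so the first Friday is March 1.
16 January 2030 falls between 29 September 2029 and 1 March 2030, so daylight saving is in effect and Dorir Prefecture is at UTC−10:00.
18:30 Dorir Prefecture + 10h = 04:30 UTC (rolling into the next day, 17 January 2030).
1 February 2030 is a Friday, so Fridays fall on 1, 8, 15, 22; the last is February 22.
1 November 2030 is a Friday, so the first Monday is November 4 and the fourth is November 25.
At the standard offset (UTC+07:00), 04:30 UTC + 7h = 11:30 Brytara standard time.
Daylight saving runs 22 February – 25 November; the standard-time date in Brytara, 17 January 2030, is outside that window, so Brytara is on standard time at UTC+07:00.
04:30 UTC + 7h = 11:30 Brytara.

11:30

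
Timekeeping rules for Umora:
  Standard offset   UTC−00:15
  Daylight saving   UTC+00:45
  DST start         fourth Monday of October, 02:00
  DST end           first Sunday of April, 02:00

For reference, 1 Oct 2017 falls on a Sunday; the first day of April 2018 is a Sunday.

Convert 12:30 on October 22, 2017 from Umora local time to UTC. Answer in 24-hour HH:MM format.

1 October 2017 is a Sunday, so the first Monday is October 2 and the fourth is October 23.
1 April 2018 is a Sunday, so the first Sunday is April 1.
October 22, 2017 is outside the daylight-saving period (23 October 2017 – 1 April 2018), so Umora is on standard time, UTC−00:15.
12:30 local + 0h15m = 12:45 UTC.

12:45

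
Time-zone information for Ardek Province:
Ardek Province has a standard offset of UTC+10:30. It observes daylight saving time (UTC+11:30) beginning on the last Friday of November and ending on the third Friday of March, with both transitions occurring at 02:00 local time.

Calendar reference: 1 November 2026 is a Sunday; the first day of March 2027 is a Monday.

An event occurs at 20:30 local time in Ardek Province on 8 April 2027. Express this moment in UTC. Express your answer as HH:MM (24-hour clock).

1 November 2026 is a Sunday, so Fridays fall on 6, 13, 20, 27; the last is November 27.
1 March 2027 is a Monday, so the first Friday is March 5 and the third is March 19.
8 April 2027 does not fall between 27 November 2026 and 19 March 2027, so daylight saving is not in effect and Ardek Province is at UTC+10:30.
20:30 local − 10h30m = 10:00 UTC.

10:00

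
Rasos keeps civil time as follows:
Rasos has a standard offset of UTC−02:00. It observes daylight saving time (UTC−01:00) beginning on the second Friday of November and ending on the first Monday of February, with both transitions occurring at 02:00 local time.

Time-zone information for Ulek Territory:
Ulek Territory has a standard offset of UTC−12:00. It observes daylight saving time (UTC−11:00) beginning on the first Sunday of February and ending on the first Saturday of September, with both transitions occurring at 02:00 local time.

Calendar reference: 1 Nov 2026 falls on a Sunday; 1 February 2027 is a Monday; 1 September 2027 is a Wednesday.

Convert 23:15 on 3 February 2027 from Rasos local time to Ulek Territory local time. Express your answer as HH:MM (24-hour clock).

13:15

1 November 2026 is a Sunday, so the first Friday is November 6 and the second is November 13.
1 February 2027 is a Monday, so the first Monday is February 1.
Daylight saving runs 13 November 2026 – 1 February 2027; 3 February 2027 is outside that window, so Rasos is on standard time at UTC−02:00.
23:15 Rasos + 2h = 01:15 UTC (rolling into the next day, 4 February 2027).
1 February 2027 is a Monday, so the first Sunday is February 7.
1 September 2027 is a Wednesday, so the first Saturday is September 4.
At the standard offset (UTC−12:00), 01:15 UTC − 12h = 13:15 Ulek Territory standard time (rolling into the previous day, 3 February 2027).
The standard-time date in Ulek Territory, 3 February 2027, is outside the daylight-saving period (7 February – 4 September), so Ulek Territory is on standard time, UTC−12:00.
01:15 UTC − 12h = 13:15 Ulek Territory (rolling into the previous day, 3 February 2027).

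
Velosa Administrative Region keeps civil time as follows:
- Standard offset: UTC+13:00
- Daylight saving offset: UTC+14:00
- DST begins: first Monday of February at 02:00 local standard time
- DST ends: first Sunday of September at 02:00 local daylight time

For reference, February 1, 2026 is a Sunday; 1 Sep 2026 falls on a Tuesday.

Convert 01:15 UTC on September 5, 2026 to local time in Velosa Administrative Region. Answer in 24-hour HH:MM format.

1 February 2026 is a Sunday, so the first Monday is February 2.
1 September 2026 is a Tuesday, so the first Sunday is September 6.
At the standard offset (UTC+13:00), 01:15 UTC + 13h = 14:15 Velosa Administrative Region standard time.
Daylight saving runs 2 February – 6 September; the standard-time date in Velosa Administrative Region, September 5, 2026, is inside that window, so Velosa Administrative Region is at UTC+14:00.
01:15 UTC + 14h = 15:15 local.

15:15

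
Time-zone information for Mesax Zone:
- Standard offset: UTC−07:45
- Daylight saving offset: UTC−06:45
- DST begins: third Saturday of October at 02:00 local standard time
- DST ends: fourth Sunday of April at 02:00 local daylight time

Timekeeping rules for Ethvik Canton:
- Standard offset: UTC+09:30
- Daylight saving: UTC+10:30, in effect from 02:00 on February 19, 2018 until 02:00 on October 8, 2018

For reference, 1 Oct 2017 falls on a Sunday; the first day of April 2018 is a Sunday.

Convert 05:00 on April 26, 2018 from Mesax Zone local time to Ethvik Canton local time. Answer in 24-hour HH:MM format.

23:15

1 October 2017 is a Sunday, so the first Saturday is October 7 and the third is October 21.
1 April 2018 is a Sunday, so the first Sunday is April 1 and the fourth is April 22.
April 26, 2018 is outside the daylight-saving period (21 October 2017 – 22 April 2018), so Mesax Zone is on standard time, UTC−07:45.
05:00 Mesax Zone + 7h45m = 12:45 UTC.
At the standard offset (UTC+09:30), 12:45 UTC + 9h30m = 22:15 Ethvik Canton standard time.
Daylight saving runs 19 February – 8 October; the standard-time date in Ethvik Canton, April 26, 2018, is inside that window, so Ethvik Canton is at UTC+10:30.
12:45 UTC + 10h30m = 23:15 Ethvik Canton.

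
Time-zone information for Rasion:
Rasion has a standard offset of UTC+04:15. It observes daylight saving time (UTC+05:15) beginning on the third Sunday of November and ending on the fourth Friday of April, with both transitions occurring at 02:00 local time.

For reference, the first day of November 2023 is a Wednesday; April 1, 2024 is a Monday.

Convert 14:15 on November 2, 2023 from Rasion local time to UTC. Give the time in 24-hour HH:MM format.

1 November 2023 is a Wednesday, so the first Sunday is November 5 and the third is November 19.
1 April 2024 is a Monday, so the first Friday is April 5 and the fourth is April 26.
Daylight saving runs 19 November 2023 – 26 April 2024; November 2, 2023 is outside that window, so Rasion is on standard time at UTC+04:15.
14:15 local − 4h15m = 10:00 UTC.

10:00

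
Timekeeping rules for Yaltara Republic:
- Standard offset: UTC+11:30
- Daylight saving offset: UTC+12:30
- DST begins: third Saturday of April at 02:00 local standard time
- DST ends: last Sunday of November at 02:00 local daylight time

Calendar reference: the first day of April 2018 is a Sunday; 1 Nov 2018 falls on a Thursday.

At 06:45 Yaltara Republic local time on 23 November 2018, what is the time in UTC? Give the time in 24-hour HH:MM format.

18:15

1 April 2018 is a Sunday, so the first Saturday is April 7 and the third is April 21.
1 November 2018 is a Thursday, so Sundays fall on 4, 11, 18, 25; the last is November 25.
23 November 2018 falls between 21 April and 25 November, so daylight saving is in effect and Yaltara Republic is at UTC+12:30.
06:45 local − 12h30m = 18:15 UTC (rolling into the previous day, 22 November 2018).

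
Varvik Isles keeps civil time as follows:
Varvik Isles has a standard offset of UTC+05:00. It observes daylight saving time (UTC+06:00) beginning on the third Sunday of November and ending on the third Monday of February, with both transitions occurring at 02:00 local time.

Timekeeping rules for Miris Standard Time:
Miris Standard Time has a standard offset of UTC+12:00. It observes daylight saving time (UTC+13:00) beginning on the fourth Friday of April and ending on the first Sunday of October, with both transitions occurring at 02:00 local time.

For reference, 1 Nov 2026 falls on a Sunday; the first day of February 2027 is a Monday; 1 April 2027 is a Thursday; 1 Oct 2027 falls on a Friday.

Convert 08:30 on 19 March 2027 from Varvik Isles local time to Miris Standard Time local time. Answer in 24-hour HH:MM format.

15:30

1 November 2026 is a Sunday, so the first Sunday is November 1 and the third is November 15.
1 February 2027 is a Monday, so the first Monday is February 1 and the third is February 15.
Daylight saving runs 15 November 2026 – 15 February 2027; 19 March 2027 is outside that window, so Varvik Isles is on standard time at UTC+05:00.
08:30 Varvik Isles − 5h = 03:30 UTC.
1 April 2027 is a Thursday, so the first Friday is April 2 and the fourth is April 23.
1 October 2027 is a Friday, so the first Sunday is October 3.
At the standard offset (UTC+12:00), 03:30 UTC + 12h = 15:30 Miris Standard Time standard time.
Daylight saving runs 23 April – 3 October; the standard-time date in Miris Standard Time, 19 March 2027, is outside that window, so Miris Standard Time is on standard time at UTC+12:00.
03:30 UTC + 12h = 15:30 Miris Standard Time.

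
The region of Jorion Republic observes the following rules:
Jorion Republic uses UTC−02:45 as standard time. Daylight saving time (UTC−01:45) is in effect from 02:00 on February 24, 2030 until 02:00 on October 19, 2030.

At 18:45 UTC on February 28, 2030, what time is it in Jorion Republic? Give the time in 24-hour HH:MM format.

At the standard offset (UTC−02:45), 18:45 UTC − 2h45m = 16:00 Jorion Republic standard time.
The standard-time date in Jorion Republic, February 28, 2030, falls between 24 February and 19 October, so daylight saving is in effect and Jorion Republic is at UTC−01:45.
18:45 UTC − 1h45m = 17:00 local.

17:00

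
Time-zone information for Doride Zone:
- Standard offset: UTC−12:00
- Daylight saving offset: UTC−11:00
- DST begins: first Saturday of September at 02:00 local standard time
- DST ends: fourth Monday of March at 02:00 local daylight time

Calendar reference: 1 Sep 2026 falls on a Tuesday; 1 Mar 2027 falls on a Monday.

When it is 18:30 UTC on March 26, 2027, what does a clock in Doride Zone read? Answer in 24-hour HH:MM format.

06:30

1 September 2026 is a Tuesday, so the first Saturday is September 5.
1 March 2027 is a Monday, so the first Monday is March 1 and the fourth is March 22.
At the standard offset (UTC−12:00), 18:30 UTC − 12h = 06:30 Doride Zone standard time.
The standard-time date in Doride Zone, March 26, 2027, is outside the daylight-saving period (5 September 2026 – 22 March 2027), so Doride Zone is on standard time, UTC−12:00.
18:30 UTC − 12h = 06:30 local.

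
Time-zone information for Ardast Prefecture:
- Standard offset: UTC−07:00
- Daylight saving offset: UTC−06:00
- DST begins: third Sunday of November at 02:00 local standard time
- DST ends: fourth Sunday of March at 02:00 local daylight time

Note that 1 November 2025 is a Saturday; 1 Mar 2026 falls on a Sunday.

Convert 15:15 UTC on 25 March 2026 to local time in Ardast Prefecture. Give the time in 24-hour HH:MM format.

1 November 2025 is a Saturday, so the first Sunday is November 2 and the third is November 16.
1 March 2026 is a Sunday, so the first Sunday is March 1 and the fourth is March 22.
At the standard offset (UTC−07:00), 15:15 UTC − 7h = 08:15 Ardast Prefecture standard time.
The standard-time date in Ardast Prefecture, 25 March 2026, does not fall between 16 November 2025 and 22 March 2026, so daylight saving is not in effect and Ardast Prefecture is at UTC−07:00.
15:15 UTC − 7h = 08:15 local.

08:15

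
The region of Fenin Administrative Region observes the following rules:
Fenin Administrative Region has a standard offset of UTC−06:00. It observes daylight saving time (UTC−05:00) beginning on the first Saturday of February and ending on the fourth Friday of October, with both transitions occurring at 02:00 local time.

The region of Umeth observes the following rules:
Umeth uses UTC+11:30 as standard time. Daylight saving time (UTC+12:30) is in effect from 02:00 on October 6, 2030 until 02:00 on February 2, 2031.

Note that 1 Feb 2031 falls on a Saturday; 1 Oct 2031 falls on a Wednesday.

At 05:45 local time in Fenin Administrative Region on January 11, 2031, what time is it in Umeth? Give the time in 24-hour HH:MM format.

00:15

1 February 2031 is a Saturday, so the first Saturday is February 1.
1 October 2031 is a Wednesday, so the first Friday is October 3 and the fourth is October 24.
January 11, 2031 is outside the daylight-saving period (1 February – 24 October), so Fenin Administrative Region is on standard time, UTC−06:00.
05:45 Fenin Administrative Region + 6h = 11:45 UTC.
At the standard offset (UTC+11:30), 11:45 UTC + 11h30m = 23:15 Umeth standard time.
The standard-time date in Umeth, January 11, 2031, falls between 6 October 2030 and 2 February 2031, so daylight saving is in effect and Umeth is at UTC+12:30.
11:45 UTC + 12h30m = 00:15 Umeth (rolling into the next day, 12 January 2031).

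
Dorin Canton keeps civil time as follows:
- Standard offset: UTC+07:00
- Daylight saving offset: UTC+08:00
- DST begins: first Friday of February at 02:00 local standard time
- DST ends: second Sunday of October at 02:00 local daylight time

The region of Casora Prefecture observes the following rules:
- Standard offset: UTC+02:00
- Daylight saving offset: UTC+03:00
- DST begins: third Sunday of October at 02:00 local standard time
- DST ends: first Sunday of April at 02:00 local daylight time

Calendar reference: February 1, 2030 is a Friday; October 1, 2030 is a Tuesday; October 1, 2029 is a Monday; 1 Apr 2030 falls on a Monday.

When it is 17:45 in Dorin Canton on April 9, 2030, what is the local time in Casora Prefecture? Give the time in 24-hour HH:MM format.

11:45

1 February 2030 is a Friday, so the first Friday is February 1.
1 October 2030 is a Tuesday, so the first Sunday is October 6 and the second is October 13.
Daylight saving runs 1 February – 13 October; April 9, 2030 is inside that window, so Dorin Canton is at UTC+08:00.
17:45 Dorin Canton − 8h = 09:45 UTC.
1 October 2029 is a Monday, so the first Sunday is October 7 and the third is October 21.
1 April 2030 is a Monday, so the first Sunday is April 7.
At the standard offset (UTC+02:00), 09:45 UTC + 2h = 11:45 Casora Prefecture standard time.
The standard-time date in Casora Prefecture, April 9, 2030, is outside the daylight-saving period (21 October 2029 – 7 April 2030), so Casora Prefecture is on standard time, UTC+02:00.
09:45 UTC + 2h = 11:45 Casora Prefecture.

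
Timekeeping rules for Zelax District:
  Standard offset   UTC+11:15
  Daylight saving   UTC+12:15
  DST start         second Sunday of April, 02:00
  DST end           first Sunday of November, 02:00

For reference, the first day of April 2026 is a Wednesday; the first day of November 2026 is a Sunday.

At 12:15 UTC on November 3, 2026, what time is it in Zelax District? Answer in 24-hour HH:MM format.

23:30

1 April 2026 is a Wednesday, so the first Sunday is April 5 and the second is April 12.
1 November 2026 is a Sunday, so the first Sunday is November 1.
At the standard offset (UTC+11:15), 12:15 UTC + 11h15m = 23:30 Zelax District standard time.
The standard-time date in Zelax District, November 3, 2026, is outside the daylight-saving period (12 April – 1 November), so Zelax District is on standard time, UTC+11:15.
12:15 UTC + 11h15m = 23:30 local.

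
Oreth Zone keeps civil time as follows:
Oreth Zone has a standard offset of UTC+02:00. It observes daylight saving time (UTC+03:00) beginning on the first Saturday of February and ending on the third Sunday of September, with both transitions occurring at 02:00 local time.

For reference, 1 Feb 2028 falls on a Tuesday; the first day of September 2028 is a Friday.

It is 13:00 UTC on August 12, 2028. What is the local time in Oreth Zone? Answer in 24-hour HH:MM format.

1 February 2028 is a Tuesday, so the first Saturday is February 5.
1 September 2028 is a Friday, so the first Sunday is September 3 and the third is September 17.
At the standard offset (UTC+02:00), 13:00 UTC + 2h = 15:00 Oreth Zone standard time.
The standard-time date in Oreth Zone, August 12, 2028, lies within the daylight-saving period (5 February – 17 September), so Oreth Zone is on daylight time, UTC+03:00.
13:00 UTC + 3h = 16:00 local.

16:00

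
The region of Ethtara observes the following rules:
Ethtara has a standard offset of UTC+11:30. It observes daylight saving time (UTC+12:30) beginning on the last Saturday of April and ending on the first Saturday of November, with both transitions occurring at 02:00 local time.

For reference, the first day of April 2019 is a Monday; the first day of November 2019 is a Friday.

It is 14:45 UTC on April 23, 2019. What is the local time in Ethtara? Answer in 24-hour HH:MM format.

1 April 2019 is a Monday, so Saturdays fall on 6, 13, 20, 27; the last is April 27.
1 November 2019 is a Friday, so the first Saturday is November 2.
At the standard offset (UTC+11:30), 14:45 UTC + 11h30m = 02:15 Ethtara standard time (rolling into the next day, 24 April 2019).
The standard-time date in Ethtara, April 24, 2019, does not fall between 27 April and 2 November, so daylight saving is not in effect and Ethtara is at UTC+11:30.
14:45 UTC + 11h30m = 02:15 local (rolling into the next day, 24 April 2019).

02:15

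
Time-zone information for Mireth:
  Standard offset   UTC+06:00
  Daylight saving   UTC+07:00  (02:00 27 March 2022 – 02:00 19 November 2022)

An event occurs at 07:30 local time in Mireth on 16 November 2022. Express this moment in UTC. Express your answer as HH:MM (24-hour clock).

Daylight saving runs 27 March – 19 November; 16 November 2022 is inside that window, so Mireth is at UTC+07:00.
07:30 local − 7h = 00:30 UTC.

00:30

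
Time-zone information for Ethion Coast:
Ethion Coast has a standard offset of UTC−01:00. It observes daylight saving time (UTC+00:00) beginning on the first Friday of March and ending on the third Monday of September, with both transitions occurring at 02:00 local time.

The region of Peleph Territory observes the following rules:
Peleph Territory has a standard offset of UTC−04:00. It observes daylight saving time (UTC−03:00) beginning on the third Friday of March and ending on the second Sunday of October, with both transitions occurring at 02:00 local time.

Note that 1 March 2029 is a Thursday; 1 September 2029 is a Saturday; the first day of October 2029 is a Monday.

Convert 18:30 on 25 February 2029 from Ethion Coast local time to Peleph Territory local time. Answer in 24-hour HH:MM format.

15:30

1 March 2029 is a Thursday, so the first Friday is March 2.
1 September 2029 is a Saturday, so the first Monday is September 3 and the third is September 17.
25 February 2029 does not fall between 2 March and 17 September, so daylight saving is not in effect and Ethion Coast is at UTC−01:00.
18:30 Ethion Coast + 1h = 19:30 UTC.
1 March 2029 is a Thursday, so the first Friday is March 2 and the third is March 16.
1 October 2029 is a Monday, so the first Sunday is October 7 and the second is October 14.
At the standard offset (UTC−04:00), 19:30 UTC − 4h = 15:30 Peleph Territory standard time.
The standard-time date in Peleph Territory, 25 February 2029, does not fall between 16 March and 14 October, so daylight saving is not in effect and Peleph Territory is at UTC−04:00.
19:30 UTC − 4h = 15:30 Peleph Territory.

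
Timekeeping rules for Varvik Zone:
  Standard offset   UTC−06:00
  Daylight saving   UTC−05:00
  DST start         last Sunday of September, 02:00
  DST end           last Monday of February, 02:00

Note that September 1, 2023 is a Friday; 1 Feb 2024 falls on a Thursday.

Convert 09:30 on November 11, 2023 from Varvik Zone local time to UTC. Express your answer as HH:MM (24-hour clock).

1 September 2023 is a Friday, so Sundays fall on 3, 10, 17, 24; the last is September 24.
1 February 2024 is a Thursday, so Mondays fall on 5, 12, 19, 26; the last is February 26.
November 11, 2023 falls between 24 September 2023 and 26 February 2024, so daylight saving is in effect and Varvik Zone is at UTC−05:00.
09:30 local + 5h = 14:30 UTC.

14:30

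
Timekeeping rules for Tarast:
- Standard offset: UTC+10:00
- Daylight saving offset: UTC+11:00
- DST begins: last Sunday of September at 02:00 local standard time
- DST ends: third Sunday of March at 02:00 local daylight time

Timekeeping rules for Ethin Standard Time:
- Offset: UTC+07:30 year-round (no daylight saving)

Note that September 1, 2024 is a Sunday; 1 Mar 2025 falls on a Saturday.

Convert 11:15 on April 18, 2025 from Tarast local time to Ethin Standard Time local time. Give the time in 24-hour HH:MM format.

1 September 2024 is a Sunday, so Sundays fall on 1, 8, 15, 22, 29; the last is September 29.
1 March 2025 is a Saturday, so the first Sunday is March 2 and the third is March 16.
April 18, 2025 does not fall between 29 September 2024 and 16 March 2025, so daylight saving is not in effect and Tarast is at UTC+10:00.
11:15 Tarast − 10h = 01:15 UTC.
Ethin Standard Time has no daylight saving, so its offset is UTC+07:30 year-round.
01:15 UTC + 7h30m = 08:45 Ethin Standard Time.

08:45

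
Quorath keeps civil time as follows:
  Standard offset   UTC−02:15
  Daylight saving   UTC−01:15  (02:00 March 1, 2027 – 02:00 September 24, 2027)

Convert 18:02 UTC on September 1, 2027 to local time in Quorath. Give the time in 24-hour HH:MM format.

At the standard offset (UTC−02:15), 18:02 UTC − 2h15m = 15:47 Quorath standard time.
The standard-time date in Quorath, September 1, 2027, falls between 1 March and 24 September, so daylight saving is in effect and Quorath is at UTC−01:15.
18:02 UTC − 1h15m = 16:47 local.

16:47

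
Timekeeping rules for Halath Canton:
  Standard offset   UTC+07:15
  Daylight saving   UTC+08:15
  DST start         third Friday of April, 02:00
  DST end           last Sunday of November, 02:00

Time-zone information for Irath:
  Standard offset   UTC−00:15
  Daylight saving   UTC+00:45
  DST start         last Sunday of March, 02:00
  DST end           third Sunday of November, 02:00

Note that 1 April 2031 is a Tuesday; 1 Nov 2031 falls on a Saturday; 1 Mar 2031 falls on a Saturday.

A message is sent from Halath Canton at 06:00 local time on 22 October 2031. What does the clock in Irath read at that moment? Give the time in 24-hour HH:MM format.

22:30

1 April 2031 is a Tuesday, so the first Friday is April 4 and the third is April 18.
1 November 2031 is a Saturday, so Sundays fall on 2, 9, 16, 23, 30; the last is November 30.
Daylight saving runs 18 April – 30 November; 22 October 2031 is inside that window, so Halath Canton is at UTC+08:15.
06:00 Halath Canton − 8h15m = 21:45 UTC (rolling into the previous day, 21 October 2031).
1 March 2031 is a Saturday, so Sundays fall on 2, 9, 16, 23, 30; the last is March 30.
1 November 2031 is a Saturday, so the first Sunday is November 2 and the third is November 16.
At the standard offset (UTC−00:15), 21:45 UTC − 0h15m = 21:30 Irath standard time.
Daylight saving runs 30 March – 16 November; the standard-time date in Irath, 21 October 2031, is inside that window, so Irath is at UTC+00:45.
21:45 UTC + 0h45m = 22:30 Irath.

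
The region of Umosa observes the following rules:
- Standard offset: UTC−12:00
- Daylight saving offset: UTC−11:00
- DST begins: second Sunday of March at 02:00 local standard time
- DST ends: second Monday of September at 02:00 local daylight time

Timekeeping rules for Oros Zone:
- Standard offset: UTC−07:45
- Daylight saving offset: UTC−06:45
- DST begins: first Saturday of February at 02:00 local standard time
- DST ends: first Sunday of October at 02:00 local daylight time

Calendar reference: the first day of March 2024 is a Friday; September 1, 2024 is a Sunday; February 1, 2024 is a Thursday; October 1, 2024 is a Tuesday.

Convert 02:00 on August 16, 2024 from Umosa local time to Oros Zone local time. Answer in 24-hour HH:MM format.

06:15

1 March 2024 is a Friday, so the first Sunday is March 3 and the second is March 10.
1 September 2024 is a Sunday, so the first Monday is September 2 and the second is September 9.
August 16, 2024 falls between 10 March and 9 September, so daylight saving is in effect and Umosa is at UTC−11:00.
02:00 Umosa + 11h = 13:00 UTC.
1 February 2024 is a Thursday, so the first Saturday is February 3.
1 October 2024 is a Tuesday, so the first Sunday is October 6.
At the standard offset (UTC−07:45), 13:00 UTC − 7h45m = 05:15 Oros Zone standard time.
Daylight saving runs 3 February – 6 October; the standard-time date in Oros Zone, August 16, 2024, is inside that window, so Oros Zone is at UTC−06:45.
13:00 UTC − 6h45m = 06:15 Oros Zone.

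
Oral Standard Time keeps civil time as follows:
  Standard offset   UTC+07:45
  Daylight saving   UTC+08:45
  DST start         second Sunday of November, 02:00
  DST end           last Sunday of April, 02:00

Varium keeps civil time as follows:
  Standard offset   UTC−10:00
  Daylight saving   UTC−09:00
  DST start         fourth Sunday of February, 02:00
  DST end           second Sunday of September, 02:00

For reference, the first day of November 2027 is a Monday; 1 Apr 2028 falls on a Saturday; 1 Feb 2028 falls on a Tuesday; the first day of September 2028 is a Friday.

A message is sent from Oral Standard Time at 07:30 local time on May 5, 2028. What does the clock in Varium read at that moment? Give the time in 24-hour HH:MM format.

14:45

1 November 2027 is a Monday, so the first Sunday is November 7 and the second is November 14.
1 April 2028 is a Saturday, so Sundays fall on 2, 9, 16, 23, 30; the last is April 30.
May 5, 2028 is outside the daylight-saving period (14 November 2027 – 30 April 2028), so Oral Standard Time is on standard time, UTC+07:45.
07:30 Oral Standard Time − 7h45m = 23:45 UTC (rolling into the previous day, 4 May 2028).
1 February 2028 is a Tuesday, so the first Sunday is February 6 and the fourth is February 27.
1 September 2028 is a Friday, so the first Sunday is September 3 and the second is September 10.
At the standard offset (UTC−10:00), 23:45 UTC − 10h = 13:45 Varium standard time.
Daylight saving runs 27 February – 10 September; the standard-time date in Varium, May 4, 2028, is inside that window, so Varium is at UTC−09:00.
23:45 UTC − 9h = 14:45 Varium.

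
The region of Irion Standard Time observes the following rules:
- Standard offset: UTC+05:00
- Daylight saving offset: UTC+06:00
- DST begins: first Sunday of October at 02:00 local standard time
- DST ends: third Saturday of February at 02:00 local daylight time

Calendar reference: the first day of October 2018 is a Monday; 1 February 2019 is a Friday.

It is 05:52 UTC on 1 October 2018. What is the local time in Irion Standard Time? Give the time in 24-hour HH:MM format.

10:52

1 October 2018 is a Monday, so the first Sunday is October 7.
1 February 2019 is a Friday, so the first Saturday is February 2 and the third is February 16.
At the standard offset (UTC+05:00), 05:52 UTC + 5h = 10:52 Irion Standard Time standard time.
Daylight saving runs 7 October 2018 – 16 February 2019; the standard-time date in Irion Standard Time, 1 October 2018, is outside that window, so Irion Standard Time is on standard time at UTC+05:00.
05:52 UTC + 5h = 10:52 local.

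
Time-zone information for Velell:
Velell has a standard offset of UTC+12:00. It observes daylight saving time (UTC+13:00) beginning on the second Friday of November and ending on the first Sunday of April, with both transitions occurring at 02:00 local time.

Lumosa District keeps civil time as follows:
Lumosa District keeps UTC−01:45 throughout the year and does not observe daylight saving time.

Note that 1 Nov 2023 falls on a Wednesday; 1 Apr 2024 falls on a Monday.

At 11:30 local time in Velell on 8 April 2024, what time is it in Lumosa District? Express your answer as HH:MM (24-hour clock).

1 November 2023 is a Wednesday, so the first Friday is November 3 and the second is November 10.
1 April 2024 is a Monday, so the first Sunday is April 7.
8 April 2024 does not fall between 10 November 2023 and 7 April 2024, so daylight saving is not in effect and Velell is at UTC+12:00.
11:30 Velell − 12h = 23:30 UTC (rolling into the previous day, 7 April 2024).
Lumosa District has no daylight saving, so its offset is UTC−01:45 year-round.
23:30 UTC − 1h45m = 21:45 Lumosa District.

21:45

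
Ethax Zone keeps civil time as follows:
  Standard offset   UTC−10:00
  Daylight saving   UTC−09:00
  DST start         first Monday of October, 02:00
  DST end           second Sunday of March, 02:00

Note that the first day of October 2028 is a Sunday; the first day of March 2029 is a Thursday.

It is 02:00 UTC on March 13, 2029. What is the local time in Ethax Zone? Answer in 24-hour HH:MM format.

1 October 2028 is a Sunday, so the first Monday is October 2.
1 March 2029 is a Thursday, so the first Sunday is March 4 and the second is March 11.
At the standard offset (UTC−10:00), 02:00 UTC − 10h = 16:00 Ethax Zone standard time (rolling into the previous day, 12 March 2029).
The standard-time date in Ethax Zone, March 12, 2029, does not fall between 2 October 2028 and 11 March 2029, so daylight saving is not in effect and Ethax Zone is at UTC−10:00.
02:00 UTC − 10h = 16:00 local (rolling into the previous day, 12 March 2029).

16:00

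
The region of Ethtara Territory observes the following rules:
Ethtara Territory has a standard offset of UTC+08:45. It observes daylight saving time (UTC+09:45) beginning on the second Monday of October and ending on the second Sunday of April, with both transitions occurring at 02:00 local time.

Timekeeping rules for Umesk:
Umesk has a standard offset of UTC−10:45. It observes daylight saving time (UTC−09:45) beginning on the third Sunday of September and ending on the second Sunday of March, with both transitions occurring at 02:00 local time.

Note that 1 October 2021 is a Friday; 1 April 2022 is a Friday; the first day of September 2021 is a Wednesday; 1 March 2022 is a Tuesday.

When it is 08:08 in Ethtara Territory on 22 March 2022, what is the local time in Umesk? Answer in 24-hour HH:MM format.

1 October 2021 is a Friday, so the first Monday is October 4 and the second is October 11.
1 April 2022 is a Friday, so the first Sunday is April 3 and the second is April 10.
Daylight saving runs 11 October 2021 – 10 April 2022; 22 March 2022 is inside that window, so Ethtara Territory is at UTC+09:45.
08:08 Ethtara Territory − 9h45m = 22:23 UTC (rolling into the previous day, 21 March 2022).
1 September 2021 is a Wednesday, so the first Sunday is September 5 and the third is September 19.
1 March 2022 is a Tuesday, so the first Sunday is March 6 and the second is March 13.
At the standard offset (UTC−10:45), 22:23 UTC − 10h45m = 11:38 Umesk standard time.
The standard-time date in Umesk, 21 March 2022, is outside the daylight-saving period (19 September 2021 – 13 March 2022), so Umesk is on standard time, UTC−10:45.
22:23 UTC − 10h45m = 11:38 Umesk.

11:38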